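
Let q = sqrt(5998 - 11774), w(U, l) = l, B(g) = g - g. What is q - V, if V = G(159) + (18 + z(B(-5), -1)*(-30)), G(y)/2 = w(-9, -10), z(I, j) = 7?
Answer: 212 + 76*I ≈ 212.0 + 76.0*I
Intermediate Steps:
B(g) = 0
G(y) = -20 (G(y) = 2*(-10) = -20)
q = 76*I (q = sqrt(-5776) = 76*I ≈ 76.0*I)
V = -212 (V = -20 + (18 + 7*(-30)) = -20 + (18 - 210) = -20 - 192 = -212)
q - V = 76*I - 1*(-212) = 76*I + 212 = 212 + 76*I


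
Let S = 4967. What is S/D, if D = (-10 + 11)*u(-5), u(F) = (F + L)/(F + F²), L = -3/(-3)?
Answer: -24835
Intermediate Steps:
L = 1 (L = -3*(-⅓) = 1)
u(F) = (1 + F)/(F + F²) (u(F) = (F + 1)/(F + F²) = (1 + F)/(F + F²))
D = -⅕ (D = (-10 + 11)/(-5) = 1*(-⅕) = -⅕ ≈ -0.20000)
S/D = 4967/(-⅕) = 4967*(-5) = -24835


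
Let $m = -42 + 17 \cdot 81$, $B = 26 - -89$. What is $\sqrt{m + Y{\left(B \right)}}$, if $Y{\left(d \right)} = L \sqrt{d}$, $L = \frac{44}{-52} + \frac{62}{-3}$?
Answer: $\frac{\sqrt{2030535 - 32721 \sqrt{115}}}{39} \approx 33.231$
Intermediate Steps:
$B = 115$ ($B = 26 + 89 = 115$)
$L = - \frac{839}{39}$ ($L = 44 \left(- \frac{1}{52}\right) + 62 \left(- \frac{1}{3}\right) = - \frac{11}{13} - \frac{62}{3} = - \frac{839}{39} \approx -21.513$)
$Y{\left(d \right)} = - \frac{839 \sqrt{d}}{39}$
$m = 1335$ ($m = -42 + 1377 = 1335$)
$\sqrt{m + Y{\left(B \right)}} = \sqrt{1335 - \frac{839 \sqrt{115}}{39}}$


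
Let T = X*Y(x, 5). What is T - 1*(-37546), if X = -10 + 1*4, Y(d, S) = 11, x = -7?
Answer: 37480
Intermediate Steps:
X = -6 (X = -10 + 4 = -6)
T = -66 (T = -6*11 = -66)
T - 1*(-37546) = -66 - 1*(-37546) = -66 + 37546 = 37480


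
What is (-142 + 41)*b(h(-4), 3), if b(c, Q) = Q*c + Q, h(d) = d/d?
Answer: -606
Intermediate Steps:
h(d) = 1
b(c, Q) = Q + Q*c
(-142 + 41)*b(h(-4), 3) = (-142 + 41)*(3*(1 + 1)) = -303*2 = -101*6 = -606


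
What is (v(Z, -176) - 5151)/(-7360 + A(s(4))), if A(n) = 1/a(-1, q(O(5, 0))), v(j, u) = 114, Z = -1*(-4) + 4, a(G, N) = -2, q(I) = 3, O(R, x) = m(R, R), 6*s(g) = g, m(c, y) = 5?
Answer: 3358/4907 ≈ 0.68433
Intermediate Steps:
s(g) = g/6
O(R, x) = 5
Z = 8 (Z = 4 + 4 = 8)
A(n) = -½ (A(n) = 1/(-2) = -½)
(v(Z, -176) - 5151)/(-7360 + A(s(4))) = (114 - 5151)/(-7360 - ½) = -5037/(-14721/2) = -5037*(-2/14721) = 3358/4907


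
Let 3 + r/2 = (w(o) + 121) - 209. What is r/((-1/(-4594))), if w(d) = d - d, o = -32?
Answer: -836108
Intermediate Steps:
w(d) = 0
r = -182 (r = -6 + 2*((0 + 121) - 209) = -6 + 2*(121 - 209) = -6 + 2*(-88) = -6 - 176 = -182)
r/((-1/(-4594))) = -182/((-1/(-4594))) = -182/((-1*(-1/4594))) = -182/1/4594 = -182*4594 = -836108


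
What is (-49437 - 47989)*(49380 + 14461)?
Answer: -6219773266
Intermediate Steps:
(-49437 - 47989)*(49380 + 14461) = -97426*63841 = -6219773266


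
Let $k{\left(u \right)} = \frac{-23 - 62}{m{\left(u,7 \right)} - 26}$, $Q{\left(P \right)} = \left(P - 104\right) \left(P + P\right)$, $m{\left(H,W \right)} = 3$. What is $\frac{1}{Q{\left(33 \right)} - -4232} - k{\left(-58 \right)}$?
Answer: $- \frac{38613}{10442} \approx -3.6979$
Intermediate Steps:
$Q{\left(P \right)} = 2 P \left(-104 + P\right)$ ($Q{\left(P \right)} = \left(-104 + P\right) 2 P = 2 P \left(-104 + P\right)$)
$k{\left(u \right)} = \frac{85}{23}$ ($k{\left(u \right)} = \frac{-23 - 62}{3 - 26} = - \frac{85}{-23} = \left(-85\right) \left(- \frac{1}{23}\right) = \frac{85}{23}$)
$\frac{1}{Q{\left(33 \right)} - -4232} - k{\left(-58 \right)} = \frac{1}{2 \cdot 33 \left(-104 + 33\right) - -4232} - \frac{85}{23} = \frac{1}{2 \cdot 33 \left(-71\right) + 4232} - \frac{85}{23} = \frac{1}{-4686 + 4232} - \frac{85}{23} = \frac{1}{-454} - \frac{85}{23} = - \frac{1}{454} - \frac{85}{23} = - \frac{38613}{10442}$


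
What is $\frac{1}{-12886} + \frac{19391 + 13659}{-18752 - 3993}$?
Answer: $- \frac{85181009}{58618414} \approx -1.4531$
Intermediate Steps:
$\frac{1}{-12886} + \frac{19391 + 13659}{-18752 - 3993} = - \frac{1}{12886} + \frac{33050}{-22745} = - \frac{1}{12886} + 33050 \left(- \frac{1}{22745}\right) = - \frac{1}{12886} - \frac{6610}{4549} = - \frac{85181009}{58618414}$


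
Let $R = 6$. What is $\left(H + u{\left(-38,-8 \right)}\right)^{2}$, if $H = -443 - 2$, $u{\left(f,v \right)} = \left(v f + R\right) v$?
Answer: $8555625$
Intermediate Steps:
$u{\left(f,v \right)} = v \left(6 + f v\right)$ ($u{\left(f,v \right)} = \left(v f + 6\right) v = \left(f v + 6\right) v = \left(6 + f v\right) v = v \left(6 + f v\right)$)
$H = -445$
$\left(H + u{\left(-38,-8 \right)}\right)^{2} = \left(-445 - 8 \left(6 - -304\right)\right)^{2} = \left(-445 - 8 \left(6 + 304\right)\right)^{2} = \left(-445 - 2480\right)^{2} = \left(-2925\right)^{2} = 8555625$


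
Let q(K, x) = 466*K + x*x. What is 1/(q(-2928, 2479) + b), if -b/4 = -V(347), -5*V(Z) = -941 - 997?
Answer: 5/23912717 ≈ 2.0909e-7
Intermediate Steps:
V(Z) = 1938/5 (V(Z) = -(-941 - 997)/5 = -⅕*(-1938) = 1938/5)
q(K, x) = x² + 466*K (q(K, x) = 466*K + x² = x² + 466*K)
b = 7752/5 (b = -(-4)*1938/5 = -4*(-1938/5) = 7752/5 ≈ 1550.4)
1/(q(-2928, 2479) + b) = 1/((2479² + 466*(-2928)) + 7752/5) = 1/((6145441 - 1364448) + 7752/5) = 1/(4780993 + 7752/5) = 1/(23912717/5) = 5/23912717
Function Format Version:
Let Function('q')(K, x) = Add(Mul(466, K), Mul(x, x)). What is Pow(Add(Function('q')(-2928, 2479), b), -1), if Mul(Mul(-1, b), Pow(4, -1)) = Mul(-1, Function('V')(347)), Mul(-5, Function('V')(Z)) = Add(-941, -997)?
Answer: Rational(5, 23912717) ≈ 2.0909e-7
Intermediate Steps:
Function('V')(Z) = Rational(1938, 5) (Function('V')(Z) = Mul(Rational(-1, 5), Add(-941, -997)) = Mul(Rational(-1, 5), -1938) = Rational(1938, 5))
Function('q')(K, x) = Add(Pow(x, 2), Mul(466, K)) (Function('q')(K, x) = Add(Mul(466, K), Pow(x, 2)) = Add(Pow(x, 2), Mul(466, K)))
b = Rational(7752, 5) (b = Mul(-4, Mul(-1, Rational(1938, 5))) = Mul(-4, Rational(-1938, 5)) = Rational(7752, 5) ≈ 1550.4)
Pow(Add(Function('q')(-2928, 2479), b), -1) = Pow(Add(Add(Pow(2479, 2), Mul(466, -2928)), Rational(7752, 5)), -1) = Pow(Add(Add(6145441, -1364448), Rational(7752, 5)), -1) = Pow(Add(4780993, Rational(7752, 5)), -1) = Pow(Rational(23912717, 5), -1) = Rational(5, 23912717)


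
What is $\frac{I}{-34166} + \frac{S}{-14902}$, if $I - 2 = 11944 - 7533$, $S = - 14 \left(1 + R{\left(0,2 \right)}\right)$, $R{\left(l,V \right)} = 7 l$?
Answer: $- \frac{32642101}{254570866} \approx -0.12822$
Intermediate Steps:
$S = -14$ ($S = - 14 \left(1 + 7 \cdot 0\right) = - 14 \left(1 + 0\right) = \left(-14\right) 1 = -14$)
$I = 4413$ ($I = 2 + \left(11944 - 7533\right) = 2 + 4411 = 4413$)
$\frac{I}{-34166} + \frac{S}{-14902} = \frac{4413}{-34166} - \frac{14}{-14902} = 4413 \left(- \frac{1}{34166}\right) - - \frac{7}{7451} = - \frac{4413}{34166} + \frac{7}{7451} = - \frac{32642101}{254570866}$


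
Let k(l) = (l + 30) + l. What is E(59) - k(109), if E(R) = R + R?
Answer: -130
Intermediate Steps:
E(R) = 2*R
k(l) = 30 + 2*l (k(l) = (30 + l) + l = 30 + 2*l)
E(59) - k(109) = 2*59 - (30 + 2*109) = 118 - (30 + 218) = 118 - 1*248 = 118 - 248 = -130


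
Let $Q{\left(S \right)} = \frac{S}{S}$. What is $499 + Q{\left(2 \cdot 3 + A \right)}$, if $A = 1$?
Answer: $500$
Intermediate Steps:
$Q{\left(S \right)} = 1$
$499 + Q{\left(2 \cdot 3 + A \right)} = 499 + 1 = 500$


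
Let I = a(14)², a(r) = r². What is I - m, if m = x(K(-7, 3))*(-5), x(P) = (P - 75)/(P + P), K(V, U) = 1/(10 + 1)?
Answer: 36356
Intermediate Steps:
K(V, U) = 1/11
x(P) = (-75 + P)/(2*P) (x(P) = (-75 + P)/((2*P)) = (-75 + P)*(1/(2*P)) = (-75 + P)/(2*P))
m = 2060 (m = ((-75 + 1/11)/(2*(1/11)))*(-5) = ((½)*11*(-824/11))*(-5) = -412*(-5) = 2060)
I = 38416 (I = (14²)² = 196² = 38416)
I - m = 38416 - 1*2060 = 38416 - 2060 = 36356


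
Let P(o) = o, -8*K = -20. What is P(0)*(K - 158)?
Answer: 0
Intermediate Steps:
K = 5/2 (K = -1/8*(-20) = 5/2 ≈ 2.5000)
P(0)*(K - 158) = 0*(5/2 - 158) = 0*(-311/2) = 0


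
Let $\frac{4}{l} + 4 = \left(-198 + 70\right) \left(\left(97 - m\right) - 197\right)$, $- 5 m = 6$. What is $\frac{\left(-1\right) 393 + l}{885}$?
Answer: $- \frac{6210574}{13985655} \approx -0.44407$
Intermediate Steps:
$m = - \frac{6}{5}$ ($m = \left(- \frac{1}{5}\right) 6 = - \frac{6}{5} \approx -1.2$)
$l = \frac{5}{15803}$ ($l = \frac{4}{-4 + \left(-198 + 70\right) \left(\left(97 - - \frac{6}{5}\right) - 197\right)} = \frac{4}{-4 - 128 \left(\left(97 + \frac{6}{5}\right) - 197\right)} = \frac{4}{-4 - 128 \left(\frac{491}{5} - 197\right)} = \frac{4}{-4 - - \frac{63232}{5}} = \frac{4}{-4 + \frac{63232}{5}} = \frac{4}{\frac{63212}{5}} = 4 \cdot \frac{5}{63212} = \frac{5}{15803} \approx 0.0003164$)
$\frac{\left(-1\right) 393 + l}{885} = \frac{\left(-1\right) 393 + \frac{5}{15803}}{885} = \left(-393 + \frac{5}{15803}\right) \frac{1}{885} = \left(- \frac{6210574}{15803}\right) \frac{1}{885} = - \frac{6210574}{13985655}$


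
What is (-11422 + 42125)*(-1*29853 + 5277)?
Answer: -754556928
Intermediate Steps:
(-11422 + 42125)*(-1*29853 + 5277) = 30703*(-29853 + 5277) = 30703*(-24576) = -754556928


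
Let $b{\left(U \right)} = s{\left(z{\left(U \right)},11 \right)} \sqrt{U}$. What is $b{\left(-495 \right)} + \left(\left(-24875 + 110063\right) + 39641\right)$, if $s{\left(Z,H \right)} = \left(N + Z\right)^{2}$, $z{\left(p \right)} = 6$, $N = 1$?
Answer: $124829 + 147 i \sqrt{55} \approx 1.2483 \cdot 10^{5} + 1090.2 i$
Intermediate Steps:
$s{\left(Z,H \right)} = \left(1 + Z\right)^{2}$
$b{\left(U \right)} = 49 \sqrt{U}$ ($b{\left(U \right)} = \left(1 + 6\right)^{2} \sqrt{U} = 7^{2} \sqrt{U} = 49 \sqrt{U}$)
$b{\left(-495 \right)} + \left(\left(-24875 + 110063\right) + 39641\right) = 49 \sqrt{-495} + \left(\left(-24875 + 110063\right) + 39641\right) = 49 \cdot 3 i \sqrt{55} + \left(85188 + 39641\right) = 147 i \sqrt{55} + 124829 = 124829 + 147 i \sqrt{55}$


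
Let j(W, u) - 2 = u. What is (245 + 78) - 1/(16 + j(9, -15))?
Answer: 968/3 ≈ 322.67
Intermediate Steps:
j(W, u) = 2 + u
(245 + 78) - 1/(16 + j(9, -15)) = (245 + 78) - 1/(16 + (2 - 15)) = 323 - 1/(16 - 13) = 323 - 1/3 = 968/3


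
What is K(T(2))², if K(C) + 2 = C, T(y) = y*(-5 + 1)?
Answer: 100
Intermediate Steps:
T(y) = -4*y (T(y) = y*(-4) = -4*y)
K(C) = -2 + C
K(T(2))² = (-2 - 4*2)² = (-2 - 8)² = (-10)² = 100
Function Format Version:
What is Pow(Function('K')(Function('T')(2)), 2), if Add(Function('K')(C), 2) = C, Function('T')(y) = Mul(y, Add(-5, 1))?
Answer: 100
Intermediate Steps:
Function('T')(y) = Mul(-4, y) (Function('T')(y) = Mul(y, -4) = Mul(-4, y))
Function('K')(C) = Add(-2, C)
Pow(Function('K')(Function('T')(2)), 2) = Pow(Add(-2, Mul(-4, 2)), 2) = Pow(Add(-2, -8), 2) = Pow(-10, 2) = 100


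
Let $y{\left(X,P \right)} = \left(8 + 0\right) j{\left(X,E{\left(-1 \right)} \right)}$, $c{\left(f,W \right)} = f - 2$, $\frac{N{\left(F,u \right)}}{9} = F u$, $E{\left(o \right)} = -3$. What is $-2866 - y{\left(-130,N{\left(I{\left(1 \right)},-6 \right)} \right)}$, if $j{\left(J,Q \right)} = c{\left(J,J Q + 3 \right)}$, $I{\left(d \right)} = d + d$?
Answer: $-1810$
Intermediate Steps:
$I{\left(d \right)} = 2 d$
$N{\left(F,u \right)} = 9 F u$
$c{\left(f,W \right)} = -2 + f$
$j{\left(J,Q \right)} = -2 + J$
$y{\left(X,P \right)} = -16 + 8 X$ ($y{\left(X,P \right)} = \left(8 + 0\right) \left(-2 + X\right) = 8 \left(-2 + X\right) = -16 + 8 X$)
$-2866 - y{\left(-130,N{\left(I{\left(1 \right)},-6 \right)} \right)} = -2866 - \left(-16 + 8 \left(-130\right)\right) = -2866 - \left(-16 - 1040\right) = -2866 - -1056 = -2866 + 1056 = -1810$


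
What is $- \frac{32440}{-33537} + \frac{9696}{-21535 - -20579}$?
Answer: $- \frac{73540528}{8015343} \approx -9.175$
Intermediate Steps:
$- \frac{32440}{-33537} + \frac{9696}{-21535 - -20579} = \left(-32440\right) \left(- \frac{1}{33537}\right) + \frac{9696}{-21535 + 20579} = \frac{32440}{33537} + \frac{9696}{-956} = \frac{32440}{33537} + 9696 \left(- \frac{1}{956}\right) = \frac{32440}{33537} - \frac{2424}{239} = - \frac{73540528}{8015343}$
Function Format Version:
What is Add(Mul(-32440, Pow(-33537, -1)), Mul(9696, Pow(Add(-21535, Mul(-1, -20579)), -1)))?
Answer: Rational(-73540528, 8015343) ≈ -9.1750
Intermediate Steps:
Add(Mul(-32440, Pow(-33537, -1)), Mul(9696, Pow(Add(-21535, Mul(-1, -20579)), -1))) = Add(Mul(-32440, Rational(-1, 33537)), Mul(9696, Pow(Add(-21535, 20579), -1))) = Add(Rational(32440, 33537), Mul(9696, Pow(-956, -1))) = Add(Rational(32440, 33537), Mul(9696, Rational(-1, 956))) = Add(Rational(32440, 33537), Rational(-2424, 239)) = Rational(-73540528, 8015343)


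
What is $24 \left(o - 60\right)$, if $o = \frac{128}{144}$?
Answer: $- \frac{4256}{3} \approx -1418.7$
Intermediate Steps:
$o = \frac{8}{9}$ ($o = 128 \cdot \frac{1}{144} = \frac{8}{9} \approx 0.88889$)
$24 \left(o - 60\right) = 24 \left(\frac{8}{9} - 60\right) = 24 \left(- \frac{532}{9}\right) = - \frac{4256}{3}$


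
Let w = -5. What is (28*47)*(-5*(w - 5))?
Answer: 65800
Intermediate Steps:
(28*47)*(-5*(w - 5)) = (28*47)*(-5*(-5 - 5)) = 1316*(-5*(-10)) = 1316*50 = 65800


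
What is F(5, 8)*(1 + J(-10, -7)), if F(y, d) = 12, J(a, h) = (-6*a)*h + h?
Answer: -5112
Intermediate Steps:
J(a, h) = h - 6*a*h (J(a, h) = -6*a*h + h = h - 6*a*h)
F(5, 8)*(1 + J(-10, -7)) = 12*(1 - 7*(1 - 6*(-10))) = 12*(1 - 7*(1 + 60)) = 12*(1 - 7*61) = 12*(1 - 427) = 12*(-426) = -5112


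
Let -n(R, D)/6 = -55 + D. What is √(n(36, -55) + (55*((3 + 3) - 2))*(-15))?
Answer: 4*I*√165 ≈ 51.381*I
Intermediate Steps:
n(R, D) = 330 - 6*D (n(R, D) = -6*(-55 + D) = 330 - 6*D)
√(n(36, -55) + (55*((3 + 3) - 2))*(-15)) = √((330 - 6*(-55)) + (55*((3 + 3) - 2))*(-15)) = √((330 + 330) + (55*(6 - 2))*(-15)) = √(660 + (55*4)*(-15)) = √(660 + 220*(-15)) = √(660 - 3300) = √(-2640) = 4*I*√165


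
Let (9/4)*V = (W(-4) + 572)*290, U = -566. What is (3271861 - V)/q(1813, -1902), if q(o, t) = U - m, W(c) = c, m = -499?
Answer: -28787869/603 ≈ -47741.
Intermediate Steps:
V = 658880/9 (V = 4*((-4 + 572)*290)/9 = 4*(568*290)/9 = (4/9)*164720 = 658880/9 ≈ 73209.)
q(o, t) = -67 (q(o, t) = -566 - 1*(-499) = -566 + 499 = -67)
(3271861 - V)/q(1813, -1902) = (3271861 - 1*658880/9)/(-67) = (3271861 - 658880/9)*(-1/67) = (28787869/9)*(-1/67) = -28787869/603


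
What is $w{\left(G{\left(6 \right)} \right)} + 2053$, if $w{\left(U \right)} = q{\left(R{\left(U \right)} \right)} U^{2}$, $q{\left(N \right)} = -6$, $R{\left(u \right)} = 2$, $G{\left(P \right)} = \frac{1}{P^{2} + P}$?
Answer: $\frac{603581}{294} \approx 2053.0$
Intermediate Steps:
$G{\left(P \right)} = \frac{1}{P + P^{2}}$
$w{\left(U \right)} = - 6 U^{2}$
$w{\left(G{\left(6 \right)} \right)} + 2053 = - 6 \left(\frac{1}{6 \left(1 + 6\right)}\right)^{2} + 2053 = - 6 \left(\frac{1}{6 \cdot 7}\right)^{2} + 2053 = - 6 \left(\frac{1}{6} \cdot \frac{1}{7}\right)^{2} + 2053 = - \frac{6}{1764} + 2053 = \left(-6\right) \frac{1}{1764} + 2053 = - \frac{1}{294} + 2053 = \frac{603581}{294}$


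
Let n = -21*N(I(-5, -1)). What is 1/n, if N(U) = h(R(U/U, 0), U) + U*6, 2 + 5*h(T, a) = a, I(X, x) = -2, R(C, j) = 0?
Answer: 5/1344 ≈ 0.0037202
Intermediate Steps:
h(T, a) = -⅖ + a/5
N(U) = -⅖ + 31*U/5 (N(U) = (-⅖ + U/5) + U*6 = (-⅖ + U/5) + 6*U = -⅖ + 31*U/5)
n = 1344/5 (n = -21*(-⅖ + (31/5)*(-2)) = -21*(-⅖ - 62/5) = -21*(-64/5) = 1344/5 ≈ 268.80)
1/n = 1/(1344/5) = 5/1344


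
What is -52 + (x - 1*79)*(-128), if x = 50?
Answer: 3660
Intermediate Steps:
-52 + (x - 1*79)*(-128) = -52 + (50 - 1*79)*(-128) = -52 + (50 - 79)*(-128) = -52 - 29*(-128) = -52 + 3712 = 3660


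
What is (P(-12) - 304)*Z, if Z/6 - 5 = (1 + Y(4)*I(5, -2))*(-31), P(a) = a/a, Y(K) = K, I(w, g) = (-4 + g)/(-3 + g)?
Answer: 1588932/5 ≈ 3.1779e+5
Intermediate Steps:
I(w, g) = (-4 + g)/(-3 + g)
P(a) = 1
Z = -5244/5 (Z = 30 + 6*((1 + 4*((-4 - 2)/(-3 - 2)))*(-31)) = 30 + 6*((1 + 4*(-6/(-5)))*(-31)) = 30 + 6*((1 + 4*(-⅕*(-6)))*(-31)) = 30 + 6*((1 + 4*(6/5))*(-31)) = 30 + 6*((1 + 24/5)*(-31)) = 30 + 6*((29/5)*(-31)) = 30 + 6*(-899/5) = 30 - 5394/5 = -5244/5 ≈ -1048.8)
(P(-12) - 304)*Z = (1 - 304)*(-5244/5) = -303*(-5244/5) = 1588932/5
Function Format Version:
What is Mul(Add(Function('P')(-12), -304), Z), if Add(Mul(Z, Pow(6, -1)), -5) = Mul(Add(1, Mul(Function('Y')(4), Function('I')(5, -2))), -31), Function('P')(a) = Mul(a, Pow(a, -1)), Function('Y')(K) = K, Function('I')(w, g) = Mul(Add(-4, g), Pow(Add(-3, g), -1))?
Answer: Rational(1588932, 5) ≈ 3.1779e+5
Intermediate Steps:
Function('I')(w, g) = Mul(Pow(Add(-3, g), -1), Add(-4, g))
Function('P')(a) = 1
Z = Rational(-5244, 5) (Z = Add(30, Mul(6, Mul(Add(1, Mul(4, Mul(Pow(Add(-3, -2), -1), Add(-4, -2)))), -31))) = Add(30, Mul(6, Mul(Add(1, Mul(4, Mul(Pow(-5, -1), -6))), -31))) = Add(30, Mul(6, Mul(Add(1, Mul(4, Mul(Rational(-1, 5), -6))), -31))) = Add(30, Mul(6, Mul(Add(1, Mul(4, Rational(6, 5))), -31))) = Add(30, Mul(6, Mul(Add(1, Rational(24, 5)), -31))) = Add(30, Mul(6, Mul(Rational(29, 5), -31))) = Add(30, Mul(6, Rational(-899, 5))) = Add(30, Rational(-5394, 5)) = Rational(-5244, 5) ≈ -1048.8)
Mul(Add(Function('P')(-12), -304), Z) = Mul(Add(1, -304), Rational(-5244, 5)) = Mul(-303, Rational(-5244, 5)) = Rational(1588932, 5)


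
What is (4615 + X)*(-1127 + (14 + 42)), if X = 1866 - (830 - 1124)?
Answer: -7256025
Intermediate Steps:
X = 2160 (X = 1866 - 1*(-294) = 1866 + 294 = 2160)
(4615 + X)*(-1127 + (14 + 42)) = (4615 + 2160)*(-1127 + (14 + 42)) = 6775*(-1127 + 56) = 6775*(-1071) = -7256025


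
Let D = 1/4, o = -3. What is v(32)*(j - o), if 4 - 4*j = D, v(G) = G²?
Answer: 4032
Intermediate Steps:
D = ¼ ≈ 0.25000
j = 15/16 (j = 1 - ¼*¼ = 1 - 1/16 = 15/16 ≈ 0.93750)
v(32)*(j - o) = 32²*(15/16 - 1*(-3)) = 1024*(15/16 + 3) = 1024*(63/16) = 4032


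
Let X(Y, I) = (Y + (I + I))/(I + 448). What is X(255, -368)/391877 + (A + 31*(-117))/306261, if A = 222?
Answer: -35631535447/3200443783920 ≈ -0.011133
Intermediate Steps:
X(Y, I) = (Y + 2*I)/(448 + I)
X(255, -368)/391877 + (A + 31*(-117))/306261 = ((255 + 2*(-368))/(448 - 368))/391877 + (222 + 31*(-117))/306261 = ((255 - 736)/80)*(1/391877) + (222 - 3627)*(1/306261) = ((1/80)*(-481))*(1/391877) - 3405*1/306261 = -481/80*1/391877 - 1135/102087 = -481/31350160 - 1135/102087 = -35631535447/3200443783920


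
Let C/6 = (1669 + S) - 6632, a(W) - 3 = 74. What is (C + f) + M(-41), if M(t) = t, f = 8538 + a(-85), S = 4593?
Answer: 6354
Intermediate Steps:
a(W) = 77 (a(W) = 3 + 74 = 77)
f = 8615 (f = 8538 + 77 = 8615)
C = -2220 (C = 6*((1669 + 4593) - 6632) = 6*(6262 - 6632) = 6*(-370) = -2220)
(C + f) + M(-41) = (-2220 + 8615) - 41 = 6395 - 41 = 6354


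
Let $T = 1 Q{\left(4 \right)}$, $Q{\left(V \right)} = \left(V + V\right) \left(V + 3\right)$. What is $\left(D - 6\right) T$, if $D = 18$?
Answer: $672$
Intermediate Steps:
$Q{\left(V \right)} = 2 V \left(3 + V\right)$
$T = 56$ ($T = 1 \cdot 2 \cdot 4 \left(3 + 4\right) = 1 \cdot 2 \cdot 4 \cdot 7 = 1 \cdot 56 = 56$)
$\left(D - 6\right) T = \left(18 - 6\right) 56 = 12 \cdot 56 = 672$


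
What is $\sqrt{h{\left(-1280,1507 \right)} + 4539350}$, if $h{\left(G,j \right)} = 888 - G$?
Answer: $\sqrt{4541518} \approx 2131.1$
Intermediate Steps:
$\sqrt{h{\left(-1280,1507 \right)} + 4539350} = \sqrt{\left(888 - -1280\right) + 4539350} = \sqrt{\left(888 + 1280\right) + 4539350} = \sqrt{2168 + 4539350} = \sqrt{4541518}$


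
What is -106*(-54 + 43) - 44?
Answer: 1122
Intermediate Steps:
-106*(-54 + 43) - 44 = -106*(-11) - 44 = 1166 - 44 = 1122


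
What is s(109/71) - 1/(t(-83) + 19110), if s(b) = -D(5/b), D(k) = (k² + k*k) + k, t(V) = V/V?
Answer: -5556439576/227057791 ≈ -24.471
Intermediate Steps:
t(V) = 1
D(k) = k + 2*k² (D(k) = (k² + k²) + k = 2*k² + k = k + 2*k²)
s(b) = -5*(1 + 10/b)/b (s(b) = -5/b*(1 + 2*(5/b)) = -5/b*(1 + 10/b) = -5*(1 + 10/b)/b)
s(109/71) - 1/(t(-83) + 19110) = 5*(-10 - 109/71)/(109/71)² - 1/(1 + 19110) = 5*(-10 - 109/71)/(109*(1/71))² - 1/19111 = 5*(-10 - 1*109/71)/(109/71)² - 1*1/19111 = 5*(5041/11881)*(-10 - 109/71) - 1/19111 = 5*(5041/11881)*(-819/71) - 1/19111 = -290745/11881 - 1/19111 = -5556439576/227057791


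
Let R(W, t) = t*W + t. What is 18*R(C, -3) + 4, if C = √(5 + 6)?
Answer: -50 - 54*√11 ≈ -229.10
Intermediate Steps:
C = √11 ≈ 3.3166
R(W, t) = t + W*t (R(W, t) = W*t + t = t + W*t)
18*R(C, -3) + 4 = 18*(-3*(1 + √11)) + 4 = 18*(-3 - 3*√11) + 4 = (-54 - 54*√11) + 4 = -50 - 54*√11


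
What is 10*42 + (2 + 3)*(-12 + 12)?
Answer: 420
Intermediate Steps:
10*42 + (2 + 3)*(-12 + 12) = 420 + 5*0 = 420 + 0 = 420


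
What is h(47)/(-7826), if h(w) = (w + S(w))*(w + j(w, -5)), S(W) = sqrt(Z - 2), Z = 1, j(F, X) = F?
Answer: -2209/3913 - 47*I/3913 ≈ -0.56453 - 0.012011*I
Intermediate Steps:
S(W) = I (S(W) = sqrt(1 - 2) = sqrt(-1) = I)
h(w) = 2*w*(I + w) (h(w) = (w + I)*(w + w) = (I + w)*(2*w) = 2*w*(I + w))
h(47)/(-7826) = (2*47*(I + 47))/(-7826) = (2*47*(47 + I))*(-1/7826) = (4418 + 94*I)*(-1/7826) = -2209/3913 - 47*I/3913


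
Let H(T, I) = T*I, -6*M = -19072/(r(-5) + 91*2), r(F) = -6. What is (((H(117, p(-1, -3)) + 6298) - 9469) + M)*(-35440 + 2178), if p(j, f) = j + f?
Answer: 3974509642/33 ≈ 1.2044e+8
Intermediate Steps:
p(j, f) = f + j
M = 596/33 (M = -(-9536)/(3*(-6 + 91*2)) = -(-9536)/(3*(-6 + 182)) = -(-9536)/(3*176) = -⅙*(-1192/11) = 596/33 ≈ 18.061)
H(T, I) = I*T
(((H(117, p(-1, -3)) + 6298) - 9469) + M)*(-35440 + 2178) = ((((-3 - 1)*117 + 6298) - 9469) + 596/33)*(-35440 + 2178) = (((-4*117 + 6298) - 9469) + 596/33)*(-33262) = (((-468 + 6298) - 9469) + 596/33)*(-33262) = ((5830 - 9469) + 596/33)*(-33262) = (-3639 + 596/33)*(-33262) = -119491/33*(-33262) = 3974509642/33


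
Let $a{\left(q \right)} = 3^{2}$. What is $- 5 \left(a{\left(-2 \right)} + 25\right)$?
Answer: $-170$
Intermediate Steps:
$a{\left(q \right)} = 9$
$- 5 \left(a{\left(-2 \right)} + 25\right) = - 5 \left(9 + 25\right) = \left(-5\right) 34 = -170$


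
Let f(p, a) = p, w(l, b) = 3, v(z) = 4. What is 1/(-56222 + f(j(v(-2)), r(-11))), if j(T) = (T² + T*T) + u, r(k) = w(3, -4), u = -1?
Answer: -1/56191 ≈ -1.7796e-5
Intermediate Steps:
r(k) = 3
j(T) = -1 + 2*T² (j(T) = (T² + T*T) - 1 = (T² + T²) - 1 = 2*T² - 1 = -1 + 2*T²)
1/(-56222 + f(j(v(-2)), r(-11))) = 1/(-56222 + (-1 + 2*4²)) = 1/(-56222 + (-1 + 2*16)) = 1/(-56222 + (-1 + 32)) = 1/(-56222 + 31) = 1/(-56191) = -1/56191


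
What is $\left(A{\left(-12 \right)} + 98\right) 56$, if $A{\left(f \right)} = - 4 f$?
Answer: $8176$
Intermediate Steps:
$\left(A{\left(-12 \right)} + 98\right) 56 = \left(\left(-4\right) \left(-12\right) + 98\right) 56 = \left(48 + 98\right) 56 = 146 \cdot 56 = 8176$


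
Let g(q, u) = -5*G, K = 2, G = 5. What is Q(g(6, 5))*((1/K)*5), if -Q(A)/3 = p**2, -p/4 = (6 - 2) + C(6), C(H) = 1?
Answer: -3000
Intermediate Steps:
g(q, u) = -25 (g(q, u) = -5*5 = -25)
p = -20 (p = -4*((6 - 2) + 1) = -4*(4 + 1) = -4*5 = -20)
Q(A) = -1200 (Q(A) = -3*(-20)**2 = -3*400 = -1200)
Q(g(6, 5))*((1/K)*5) = -1200*1/2*5 = -1200*1*(1/2)*5 = -600*5 = -1200*5/2 = -3000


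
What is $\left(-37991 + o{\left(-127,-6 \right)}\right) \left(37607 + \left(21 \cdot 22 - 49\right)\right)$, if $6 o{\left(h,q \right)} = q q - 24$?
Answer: $-1444341780$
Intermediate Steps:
$o{\left(h,q \right)} = -4 + \frac{q^{2}}{6}$ ($o{\left(h,q \right)} = \frac{q q - 24}{6} = \frac{q^{2} - 24}{6} = \frac{-24 + q^{2}}{6} = -4 + \frac{q^{2}}{6}$)
$\left(-37991 + o{\left(-127,-6 \right)}\right) \left(37607 + \left(21 \cdot 22 - 49\right)\right) = \left(-37991 - \left(4 - \frac{\left(-6\right)^{2}}{6}\right)\right) \left(37607 + \left(21 \cdot 22 - 49\right)\right) = \left(-37991 + \left(-4 + \frac{1}{6} \cdot 36\right)\right) \left(37607 + \left(462 - 49\right)\right) = \left(-37991 + \left(-4 + 6\right)\right) \left(37607 + 413\right) = \left(-37991 + 2\right) 38020 = \left(-37989\right) 38020 = -1444341780$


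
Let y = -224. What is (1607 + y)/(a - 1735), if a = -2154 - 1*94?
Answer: -1383/3983 ≈ -0.34723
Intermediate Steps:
a = -2248 (a = -2154 - 94 = -2248)
(1607 + y)/(a - 1735) = (1607 - 224)/(-2248 - 1735) = 1383/(-3983) = 1383*(-1/3983) = -1383/3983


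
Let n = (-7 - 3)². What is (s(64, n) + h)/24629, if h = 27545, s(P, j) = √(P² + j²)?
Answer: 27545/24629 + 4*√881/24629 ≈ 1.1232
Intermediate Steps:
n = 100 (n = (-10)² = 100)
(s(64, n) + h)/24629 = (√(64² + 100²) + 27545)/24629 = (√(4096 + 10000) + 27545)*(1/24629) = (√14096 + 27545)*(1/24629) = (4*√881 + 27545)*(1/24629) = (27545 + 4*√881)*(1/24629) = 27545/24629 + 4*√881/24629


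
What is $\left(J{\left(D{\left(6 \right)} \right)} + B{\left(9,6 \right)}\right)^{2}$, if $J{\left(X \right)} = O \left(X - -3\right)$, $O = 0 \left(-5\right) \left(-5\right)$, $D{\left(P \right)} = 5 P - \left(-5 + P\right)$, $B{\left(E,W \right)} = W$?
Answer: $36$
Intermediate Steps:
$D{\left(P \right)} = 5 + 4 P$
$O = 0$ ($O = 0 \left(-5\right) = 0$)
$J{\left(X \right)} = 0$ ($J{\left(X \right)} = 0 \left(X - -3\right) = 0 \left(X + 3\right) = 0 \left(3 + X\right) = 0$)
$\left(J{\left(D{\left(6 \right)} \right)} + B{\left(9,6 \right)}\right)^{2} = \left(0 + 6\right)^{2} = 6^{2} = 36$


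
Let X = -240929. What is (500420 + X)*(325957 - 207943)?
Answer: 30623570874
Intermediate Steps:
(500420 + X)*(325957 - 207943) = (500420 - 240929)*(325957 - 207943) = 259491*118014 = 30623570874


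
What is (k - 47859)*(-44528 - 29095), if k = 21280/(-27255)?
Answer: 278362870555/79 ≈ 3.5236e+9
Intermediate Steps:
k = -4256/5451 (k = 21280*(-1/27255) = -4256/5451 ≈ -0.78077)
(k - 47859)*(-44528 - 29095) = (-4256/5451 - 47859)*(-44528 - 29095) = -260883665/5451*(-73623) = 278362870555/79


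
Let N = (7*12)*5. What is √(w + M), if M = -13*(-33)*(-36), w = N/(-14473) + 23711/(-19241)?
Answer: 13*I*√7087302338631265255/278474993 ≈ 124.28*I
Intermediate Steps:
N = 420 (N = 84*5 = 420)
w = -351250523/278474993 (w = 420/(-14473) + 23711/(-19241) = 420*(-1/14473) + 23711*(-1/19241) = -420/14473 - 23711/19241 = -351250523/278474993 ≈ -1.2613)
M = -15444 (M = 429*(-36) = -15444)
√(w + M) = √(-351250523/278474993 - 15444) = √(-4301119042415/278474993) = 13*I*√7087302338631265255/278474993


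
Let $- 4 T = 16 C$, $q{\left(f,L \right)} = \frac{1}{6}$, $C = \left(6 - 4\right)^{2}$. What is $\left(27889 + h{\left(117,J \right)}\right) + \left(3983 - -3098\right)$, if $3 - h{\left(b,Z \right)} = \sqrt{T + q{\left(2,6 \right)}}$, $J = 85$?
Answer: $34973 - \frac{i \sqrt{570}}{6} \approx 34973.0 - 3.9791 i$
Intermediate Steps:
$C = 4$ ($C = 2^{2} = 4$)
$q{\left(f,L \right)} = \frac{1}{6}$
$T = -16$ ($T = - \frac{16 \cdot 4}{4} = \left(- \frac{1}{4}\right) 64 = -16$)
$h{\left(b,Z \right)} = 3 - \frac{i \sqrt{570}}{6}$ ($h{\left(b,Z \right)} = 3 - \sqrt{-16 + \frac{1}{6}} = 3 - \sqrt{- \frac{95}{6}} = 3 - \frac{i \sqrt{570}}{6}$)
$\left(27889 + h{\left(117,J \right)}\right) + \left(3983 - -3098\right) = \left(27889 + \left(3 - \frac{i \sqrt{570}}{6}\right)\right) + \left(3983 - -3098\right) = \left(27892 - \frac{i \sqrt{570}}{6}\right) + \left(3983 + 3098\right) = \left(27892 - \frac{i \sqrt{570}}{6}\right) + 7081 = 34973 - \frac{i \sqrt{570}}{6}$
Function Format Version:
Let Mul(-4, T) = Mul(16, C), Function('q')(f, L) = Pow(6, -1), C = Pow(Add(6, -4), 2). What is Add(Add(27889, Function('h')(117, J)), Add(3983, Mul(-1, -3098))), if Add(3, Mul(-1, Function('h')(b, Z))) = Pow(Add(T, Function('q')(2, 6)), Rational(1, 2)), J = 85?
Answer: Add(34973, Mul(Rational(-1, 6), I, Pow(570, Rational(1, 2)))) ≈ Add(34973., Mul(-3.9791, I))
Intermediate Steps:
C = 4 (C = Pow(2, 2) = 4)
Function('q')(f, L) = Rational(1, 6)
T = -16 (T = Mul(Rational(-1, 4), Mul(16, 4)) = Mul(Rational(-1, 4), 64) = -16)
Function('h')(b, Z) = Add(3, Mul(Rational(-1, 6), I, Pow(570, Rational(1, 2)))) (Function('h')(b, Z) = Add(3, Mul(-1, Pow(Add(-16, Rational(1, 6)), Rational(1, 2)))) = Add(3, Mul(-1, Pow(Rational(-95, 6), Rational(1, 2)))) = Add(3, Mul(-1, Mul(Rational(1, 6), I, Pow(570, Rational(1, 2))))) = Add(3, Mul(Rational(-1, 6), I, Pow(570, Rational(1, 2)))))
Add(Add(27889, Function('h')(117, J)), Add(3983, Mul(-1, -3098))) = Add(Add(27889, Add(3, Mul(Rational(-1, 6), I, Pow(570, Rational(1, 2))))), Add(3983, Mul(-1, -3098))) = Add(Add(27892, Mul(Rational(-1, 6), I, Pow(570, Rational(1, 2)))), Add(3983, 3098)) = Add(Add(27892, Mul(Rational(-1, 6), I, Pow(570, Rational(1, 2)))), 7081) = Add(34973, Mul(Rational(-1, 6), I, Pow(570, Rational(1, 2))))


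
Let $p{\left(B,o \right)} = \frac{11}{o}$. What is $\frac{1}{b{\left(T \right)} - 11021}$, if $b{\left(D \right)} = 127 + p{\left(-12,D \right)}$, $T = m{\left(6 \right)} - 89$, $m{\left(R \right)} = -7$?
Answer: $- \frac{96}{1045835} \approx -9.1793 \cdot 10^{-5}$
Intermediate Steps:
$T = -96$ ($T = -7 - 89 = -96$)
$b{\left(D \right)} = 127 + \frac{11}{D}$
$\frac{1}{b{\left(T \right)} - 11021} = \frac{1}{\left(127 + \frac{11}{-96}\right) - 11021} = \frac{1}{\left(127 + 11 \left(- \frac{1}{96}\right)\right) + \left(-47596 + 36575\right)} = \frac{1}{\left(127 - \frac{11}{96}\right) - 11021} = \frac{1}{\frac{12181}{96} - 11021} = \frac{1}{- \frac{1045835}{96}} = - \frac{96}{1045835}$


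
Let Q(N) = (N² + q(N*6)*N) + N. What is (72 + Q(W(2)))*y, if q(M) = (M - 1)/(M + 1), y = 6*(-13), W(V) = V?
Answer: -6216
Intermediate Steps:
y = -78
q(M) = (-1 + M)/(1 + M)
Q(N) = N + N² + N*(-1 + 6*N)/(1 + 6*N) (Q(N) = (N² + ((-1 + N*6)/(1 + N*6))*N) + N = (N² + ((-1 + 6*N)/(1 + 6*N))*N) + N = (N² + N*(-1 + 6*N)/(1 + 6*N)) + N = N + N² + N*(-1 + 6*N)/(1 + 6*N))
(72 + Q(W(2)))*y = (72 + 2²*(13 + 6*2)/(1 + 6*2))*(-78) = (72 + 4*(13 + 12)/(1 + 12))*(-78) = (72 + 4*25/13)*(-78) = (72 + 4*(1/13)*25)*(-78) = (72 + 100/13)*(-78) = (1036/13)*(-78) = -6216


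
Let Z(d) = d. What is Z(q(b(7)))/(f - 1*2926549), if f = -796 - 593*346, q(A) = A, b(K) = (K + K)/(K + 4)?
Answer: -14/34457753 ≈ -4.0629e-7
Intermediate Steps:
b(K) = 2*K/(4 + K) (b(K) = (2*K)/(4 + K) = 2*K/(4 + K))
f = -205974 (f = -796 - 205178 = -205974)
Z(q(b(7)))/(f - 1*2926549) = (2*7/(4 + 7))/(-205974 - 1*2926549) = (2*7/11)/(-205974 - 2926549) = (2*7*(1/11))/(-3132523) = (14/11)*(-1/3132523) = -14/34457753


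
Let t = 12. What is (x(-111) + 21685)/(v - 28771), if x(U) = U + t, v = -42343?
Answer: -10793/35557 ≈ -0.30354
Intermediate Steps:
x(U) = 12 + U (x(U) = U + 12 = 12 + U)
(x(-111) + 21685)/(v - 28771) = ((12 - 111) + 21685)/(-42343 - 28771) = (-99 + 21685)/(-71114) = 21586*(-1/71114) = -10793/35557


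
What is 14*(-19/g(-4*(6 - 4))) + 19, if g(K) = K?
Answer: 209/4 ≈ 52.250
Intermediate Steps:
14*(-19/g(-4*(6 - 4))) + 19 = 14*(-19*(-1/(4*(6 - 4)))) + 19 = 14*(-19/((-4*2))) + 19 = 14*(-19/(-8)) + 19 = 14*(-19*(-1/8)) + 19 = 14*(19/8) + 19 = 133/4 + 19 = 209/4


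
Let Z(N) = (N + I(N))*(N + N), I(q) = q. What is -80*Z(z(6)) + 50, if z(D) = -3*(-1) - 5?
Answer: -1230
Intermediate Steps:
z(D) = -2 (z(D) = 3 - 5 = -2)
Z(N) = 4*N² (Z(N) = (N + N)*(N + N) = (2*N)*(2*N) = 4*N²)
-80*Z(z(6)) + 50 = -320*(-2)² + 50 = -320*4 + 50 = -80*16 + 50 = -1280 + 50 = -1230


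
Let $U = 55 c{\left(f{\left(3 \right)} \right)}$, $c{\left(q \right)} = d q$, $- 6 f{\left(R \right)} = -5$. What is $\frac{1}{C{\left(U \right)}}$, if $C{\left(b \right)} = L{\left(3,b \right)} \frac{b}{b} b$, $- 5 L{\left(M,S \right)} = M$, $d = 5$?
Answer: $- \frac{2}{275} \approx -0.0072727$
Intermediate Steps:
$L{\left(M,S \right)} = - \frac{M}{5}$
$f{\left(R \right)} = \frac{5}{6}$ ($f{\left(R \right)} = \left(- \frac{1}{6}\right) \left(-5\right) = \frac{5}{6}$)
$c{\left(q \right)} = 5 q$
$U = \frac{1375}{6}$ ($U = 55 \cdot 5 \cdot \frac{5}{6} = 55 \cdot \frac{25}{6} = \frac{1375}{6} \approx 229.17$)
$C{\left(b \right)} = - \frac{3 b}{5}$ ($C{\left(b \right)} = \left(- \frac{1}{5}\right) 3 \frac{b}{b} b = \left(- \frac{3}{5}\right) 1 b = - \frac{3 b}{5}$)
$\frac{1}{C{\left(U \right)}} = \frac{1}{\left(- \frac{3}{5}\right) \frac{1375}{6}} = \frac{1}{- \frac{275}{2}} = - \frac{2}{275}$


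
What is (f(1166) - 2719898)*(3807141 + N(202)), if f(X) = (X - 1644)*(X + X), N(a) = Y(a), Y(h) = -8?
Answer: -14598809359002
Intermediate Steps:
N(a) = -8
f(X) = 2*X*(-1644 + X) (f(X) = (-1644 + X)*(2*X) = 2*X*(-1644 + X))
(f(1166) - 2719898)*(3807141 + N(202)) = (2*1166*(-1644 + 1166) - 2719898)*(3807141 - 8) = (2*1166*(-478) - 2719898)*3807133 = (-1114696 - 2719898)*3807133 = -3834594*3807133 = -14598809359002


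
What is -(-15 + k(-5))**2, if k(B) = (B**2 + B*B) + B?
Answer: -900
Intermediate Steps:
k(B) = B + 2*B**2 (k(B) = (B**2 + B**2) + B = 2*B**2 + B = B + 2*B**2)
-(-15 + k(-5))**2 = -(-15 - 5*(1 + 2*(-5)))**2 = -(-15 - 5*(1 - 10))**2 = -(-15 - 5*(-9))**2 = -(-15 + 45)**2 = -1*30**2 = -1*900 = -900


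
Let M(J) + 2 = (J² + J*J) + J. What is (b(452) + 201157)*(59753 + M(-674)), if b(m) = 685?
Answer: 195308172618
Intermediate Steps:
M(J) = -2 + J + 2*J² (M(J) = -2 + ((J² + J*J) + J) = -2 + ((J² + J²) + J) = -2 + (2*J² + J) = -2 + (J + 2*J²) = -2 + J + 2*J²)
(b(452) + 201157)*(59753 + M(-674)) = (685 + 201157)*(59753 + (-2 - 674 + 2*(-674)²)) = 201842*(59753 + (-2 - 674 + 2*454276)) = 201842*(59753 + (-2 - 674 + 908552)) = 201842*(59753 + 907876) = 201842*967629 = 195308172618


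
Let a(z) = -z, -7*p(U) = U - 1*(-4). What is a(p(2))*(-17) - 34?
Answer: -340/7 ≈ -48.571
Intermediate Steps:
p(U) = -4/7 - U/7 (p(U) = -(U - 1*(-4))/7 = -(U + 4)/7 = -(4 + U)/7 = -4/7 - U/7)
a(p(2))*(-17) - 34 = -(-4/7 - ⅐*2)*(-17) - 34 = -(-4/7 - 2/7)*(-17) - 34 = -1*(-6/7)*(-17) - 34 = (6/7)*(-17) - 34 = -102/7 - 34 = -340/7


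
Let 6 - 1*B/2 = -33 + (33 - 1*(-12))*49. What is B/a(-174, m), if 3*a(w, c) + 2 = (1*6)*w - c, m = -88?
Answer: 6498/479 ≈ 13.566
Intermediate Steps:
a(w, c) = -⅔ + 2*w - c/3 (a(w, c) = -⅔ + ((1*6)*w - c)/3 = -⅔ + (6*w - c)/3 = -⅔ + (-c + 6*w)/3 = -⅔ + (2*w - c/3) = -⅔ + 2*w - c/3)
B = -4332 (B = 12 - 2*(-33 + (33 - 1*(-12))*49) = 12 - 2*(-33 + (33 + 12)*49) = 12 - 2*(-33 + 45*49) = 12 - 2*(-33 + 2205) = 12 - 2*2172 = 12 - 4344 = -4332)
B/a(-174, m) = -4332/(-⅔ + 2*(-174) - ⅓*(-88)) = -4332/(-⅔ - 348 + 88/3) = -4332/(-958/3) = -4332*(-3/958) = 6498/479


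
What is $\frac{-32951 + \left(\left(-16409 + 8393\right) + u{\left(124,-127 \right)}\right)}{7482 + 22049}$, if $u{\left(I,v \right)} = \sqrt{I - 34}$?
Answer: $- \frac{40967}{29531} + \frac{3 \sqrt{10}}{29531} \approx -1.3869$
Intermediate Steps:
$u{\left(I,v \right)} = \sqrt{-34 + I}$
$\frac{-32951 + \left(\left(-16409 + 8393\right) + u{\left(124,-127 \right)}\right)}{7482 + 22049} = \frac{-32951 + \left(\left(-16409 + 8393\right) + \sqrt{-34 + 124}\right)}{7482 + 22049} = \frac{-32951 - \left(8016 - \sqrt{90}\right)}{29531} = \left(-32951 - \left(8016 - 3 \sqrt{10}\right)\right) \frac{1}{29531} = \left(-40967 + 3 \sqrt{10}\right) \frac{1}{29531} = - \frac{40967}{29531} + \frac{3 \sqrt{10}}{29531}$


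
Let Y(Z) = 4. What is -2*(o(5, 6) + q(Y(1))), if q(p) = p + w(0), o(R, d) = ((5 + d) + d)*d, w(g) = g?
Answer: -212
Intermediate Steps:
o(R, d) = d*(5 + 2*d) (o(R, d) = (5 + 2*d)*d = d*(5 + 2*d))
q(p) = p (q(p) = p + 0 = p)
-2*(o(5, 6) + q(Y(1))) = -2*(6*(5 + 2*6) + 4) = -2*(6*(5 + 12) + 4) = -2*(6*17 + 4) = -2*(102 + 4) = -2*106 = -212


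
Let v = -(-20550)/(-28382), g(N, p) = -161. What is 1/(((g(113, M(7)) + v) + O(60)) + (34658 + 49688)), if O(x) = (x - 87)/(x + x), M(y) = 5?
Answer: 567640/47786234681 ≈ 1.1879e-5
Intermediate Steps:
O(x) = (-87 + x)/(2*x) (O(x) = (-87 + x)/((2*x)) = (-87 + x)*(1/(2*x)) = (-87 + x)/(2*x))
v = -10275/14191 (v = -(-20550)*(-1)/28382 = -1*10275/14191 = -10275/14191 ≈ -0.72405)
1/(((g(113, M(7)) + v) + O(60)) + (34658 + 49688)) = 1/(((-161 - 10275/14191) + (½)*(-87 + 60)/60) + (34658 + 49688)) = 1/((-2295026/14191 + (½)*(1/60)*(-27)) + 84346) = 1/((-2295026/14191 - 9/40) + 84346) = 1/(-91928759/567640 + 84346) = 1/(47786234681/567640) = 567640/47786234681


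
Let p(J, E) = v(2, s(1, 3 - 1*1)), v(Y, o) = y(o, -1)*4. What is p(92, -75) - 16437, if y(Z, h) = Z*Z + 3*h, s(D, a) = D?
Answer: -16445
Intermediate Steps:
y(Z, h) = Z**2 + 3*h
v(Y, o) = -12 + 4*o**2 (v(Y, o) = (o**2 + 3*(-1))*4 = (o**2 - 3)*4 = (-3 + o**2)*4 = -12 + 4*o**2)
p(J, E) = -8 (p(J, E) = -12 + 4*1**2 = -12 + 4*1 = -12 + 4 = -8)
p(92, -75) - 16437 = -8 - 16437 = -16445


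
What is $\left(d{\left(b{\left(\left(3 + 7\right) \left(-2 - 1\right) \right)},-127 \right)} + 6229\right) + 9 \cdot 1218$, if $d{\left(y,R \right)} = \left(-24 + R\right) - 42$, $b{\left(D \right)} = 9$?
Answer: $16998$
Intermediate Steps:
$d{\left(y,R \right)} = -66 + R$
$\left(d{\left(b{\left(\left(3 + 7\right) \left(-2 - 1\right) \right)},-127 \right)} + 6229\right) + 9 \cdot 1218 = \left(\left(-66 - 127\right) + 6229\right) + 9 \cdot 1218 = \left(-193 + 6229\right) + 10962 = 6036 + 10962 = 16998$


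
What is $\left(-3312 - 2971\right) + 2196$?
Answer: $-4087$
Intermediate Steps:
$\left(-3312 - 2971\right) + 2196 = -6283 + 2196 = -4087$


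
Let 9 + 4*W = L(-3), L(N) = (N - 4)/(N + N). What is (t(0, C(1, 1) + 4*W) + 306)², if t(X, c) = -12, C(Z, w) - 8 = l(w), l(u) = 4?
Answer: 86436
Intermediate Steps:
C(Z, w) = 12 (C(Z, w) = 8 + 4 = 12)
L(N) = (-4 + N)/(2*N) (L(N) = (-4 + N)/((2*N)) = (-4 + N)*(1/(2*N)) = (-4 + N)/(2*N))
W = -47/24 (W = -9/4 + ((½)*(-4 - 3)/(-3))/4 = -9/4 + ((½)*(-⅓)*(-7))/4 = -9/4 + (¼)*(7/6) = -9/4 + 7/24 = -47/24 ≈ -1.9583)
(t(0, C(1, 1) + 4*W) + 306)² = (-12 + 306)² = 294² = 86436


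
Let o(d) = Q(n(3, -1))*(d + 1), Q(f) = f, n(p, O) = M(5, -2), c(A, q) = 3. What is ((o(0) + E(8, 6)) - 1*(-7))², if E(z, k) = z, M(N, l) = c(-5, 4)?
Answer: 324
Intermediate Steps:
M(N, l) = 3
n(p, O) = 3
o(d) = 3 + 3*d (o(d) = 3*(d + 1) = 3*(1 + d) = 3 + 3*d)
((o(0) + E(8, 6)) - 1*(-7))² = (((3 + 3*0) + 8) - 1*(-7))² = (((3 + 0) + 8) + 7)² = ((3 + 8) + 7)² = (11 + 7)² = 18² = 324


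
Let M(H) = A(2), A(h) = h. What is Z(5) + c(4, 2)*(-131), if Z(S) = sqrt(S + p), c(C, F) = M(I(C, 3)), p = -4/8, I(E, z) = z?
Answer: -262 + 3*sqrt(2)/2 ≈ -259.88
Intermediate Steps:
M(H) = 2
p = -1/2 (p = -4*1/8 = -1/2 ≈ -0.50000)
c(C, F) = 2
Z(S) = sqrt(-1/2 + S) (Z(S) = sqrt(S - 1/2) = sqrt(-1/2 + S))
Z(5) + c(4, 2)*(-131) = sqrt(-2 + 4*5)/2 + 2*(-131) = sqrt(-2 + 20)/2 - 262 = sqrt(18)/2 - 262 = (3*sqrt(2))/2 - 262 = 3*sqrt(2)/2 - 262 = -262 + 3*sqrt(2)/2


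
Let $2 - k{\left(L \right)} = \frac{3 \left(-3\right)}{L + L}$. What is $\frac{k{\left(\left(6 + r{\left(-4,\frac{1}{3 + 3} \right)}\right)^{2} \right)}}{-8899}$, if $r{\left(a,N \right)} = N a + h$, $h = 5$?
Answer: $- \frac{3925}{17103878} \approx -0.00022948$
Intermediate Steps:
$r{\left(a,N \right)} = 5 + N a$ ($r{\left(a,N \right)} = N a + 5 = 5 + N a$)
$k{\left(L \right)} = 2 + \frac{9}{2 L}$ ($k{\left(L \right)} = 2 - \frac{3 \left(-3\right)}{L + L} = 2 - \frac{1}{2 L} \left(-9\right) = 2 - - \frac{9}{2 L} = 2 + \frac{9}{2 L}$)
$\frac{k{\left(\left(6 + r{\left(-4,\frac{1}{3 + 3} \right)}\right)^{2} \right)}}{-8899} = \frac{2 + \frac{9}{2 \left(6 + \left(5 + \frac{1}{3 + 3} \left(-4\right)\right)\right)^{2}}}{-8899} = \left(2 + \frac{9}{2 \left(6 + \left(5 + \frac{1}{6} \left(-4\right)\right)\right)^{2}}\right) \left(- \frac{1}{8899}\right) = \left(2 + \frac{9}{2 \left(6 + \left(5 - \frac{2}{3}\right)\right)^{2}}\right) \left(- \frac{1}{8899}\right) = \left(2 + \frac{9}{2 \left(6 + \frac{13}{3}\right)^{2}}\right) \left(- \frac{1}{8899}\right) = \left(2 + \frac{9}{2 \left(\frac{31}{3}\right)^{2}}\right) \left(- \frac{1}{8899}\right) = \left(2 + \frac{9}{2 \cdot \frac{961}{9}}\right) \left(- \frac{1}{8899}\right) = \left(2 + \frac{9}{2} \cdot \frac{9}{961}\right) \left(- \frac{1}{8899}\right) = \left(2 + \frac{81}{1922}\right) \left(- \frac{1}{8899}\right) = \frac{3925}{1922} \left(- \frac{1}{8899}\right) = - \frac{3925}{17103878}$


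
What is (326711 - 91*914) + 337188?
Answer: 580725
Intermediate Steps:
(326711 - 91*914) + 337188 = (326711 - 83174) + 337188 = 243537 + 337188 = 580725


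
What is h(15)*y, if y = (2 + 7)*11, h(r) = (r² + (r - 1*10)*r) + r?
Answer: 31185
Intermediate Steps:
h(r) = r + r² + r*(-10 + r) (h(r) = (r² + (r - 10)*r) + r = (r² + (-10 + r)*r) + r = (r² + r*(-10 + r)) + r = r + r² + r*(-10 + r))
y = 99 (y = 9*11 = 99)
h(15)*y = (15*(-9 + 2*15))*99 = (15*(-9 + 30))*99 = (15*21)*99 = 315*99 = 31185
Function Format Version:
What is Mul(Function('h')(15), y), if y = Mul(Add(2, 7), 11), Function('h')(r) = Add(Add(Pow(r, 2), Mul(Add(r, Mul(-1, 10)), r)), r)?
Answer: 31185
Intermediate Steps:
Function('h')(r) = Add(r, Pow(r, 2), Mul(r, Add(-10, r))) (Function('h')(r) = Add(Add(Pow(r, 2), Mul(Add(r, -10), r)), r) = Add(Add(Pow(r, 2), Mul(Add(-10, r), r)), r) = Add(Add(Pow(r, 2), Mul(r, Add(-10, r))), r) = Add(r, Pow(r, 2), Mul(r, Add(-10, r))))
y = 99 (y = Mul(9, 11) = 99)
Mul(Function('h')(15), y) = Mul(Mul(15, Add(-9, Mul(2, 15))), 99) = Mul(Mul(15, Add(-9, 30)), 99) = Mul(Mul(15, 21), 99) = Mul(315, 99) = 31185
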